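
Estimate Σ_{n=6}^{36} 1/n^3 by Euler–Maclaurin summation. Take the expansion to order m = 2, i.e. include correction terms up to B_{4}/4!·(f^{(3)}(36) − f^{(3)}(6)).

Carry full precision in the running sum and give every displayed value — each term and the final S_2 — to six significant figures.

S_2 ≈ 0.0160196

∫_6^36 1/x^3 dx evaluates to 0.0135031.
½[f(6) + f(36)] = ½[0.00462963 + 2.14335e-05] = 0.00232553.
So far: 0.0158286.
k=1: B_{2}/(2)! × [f^{(1)}(36) − f^{(1)}(6)] = 1/12 × (-1.78612e-06 − (-0.00231481)) = 0.000192752.
Running total after k=1: 0.0160214.
k=2: B_{4}/(4)! × [f^{(3)}(36) − f^{(3)}(6)] = −1/720 × (-2.75636e-08 − (-0.00128601)) = -1.78608e-06.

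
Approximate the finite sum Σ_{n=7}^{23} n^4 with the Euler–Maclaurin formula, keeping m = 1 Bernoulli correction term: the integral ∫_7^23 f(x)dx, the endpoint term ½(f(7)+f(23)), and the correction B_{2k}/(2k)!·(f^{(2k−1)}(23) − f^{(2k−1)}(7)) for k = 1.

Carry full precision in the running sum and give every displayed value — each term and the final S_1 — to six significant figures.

The integral term ∫_7^23 x^4 dx = 1.28391e+06.
Boundary: ½(f(7) + f(23)) = ½(2401.00 + 279841) = 141121.
So far: 1.42503e+06.
k=1: B_{2}/(2)! × [f^{(1)}(23) − f^{(1)}(7)] = 1/12 × (48668.0 − 1372.00) = 3941.33.

S_1 ≈ 1.42897e+06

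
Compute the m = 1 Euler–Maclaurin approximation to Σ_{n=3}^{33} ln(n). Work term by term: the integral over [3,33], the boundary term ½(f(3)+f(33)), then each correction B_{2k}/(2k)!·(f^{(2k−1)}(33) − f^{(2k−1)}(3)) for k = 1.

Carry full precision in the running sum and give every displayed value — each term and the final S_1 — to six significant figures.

S_1 ≈ 84.3612

Integral: ∫_3^33 ln(x) dx = 82.0889.
Endpoint term: (f(3) + f(33))/2 = (1.09861 + 3.49651)/2 = 2.29756.
Running total after boundary: 84.3865.
Correction k=1: B_{2}/2! · (f^{(1)}(33) − f^{(1)}(3)) = 1/12 · (0.0303030 − 0.333333) = -0.0252525.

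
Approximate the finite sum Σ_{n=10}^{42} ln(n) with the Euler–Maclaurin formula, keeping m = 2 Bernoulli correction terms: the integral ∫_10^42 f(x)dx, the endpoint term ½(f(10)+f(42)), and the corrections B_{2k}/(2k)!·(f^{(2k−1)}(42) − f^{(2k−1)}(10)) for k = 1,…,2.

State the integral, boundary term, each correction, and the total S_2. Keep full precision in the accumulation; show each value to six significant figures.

S_2 ≈ 104.970

∫_10^42 ln(x) dx evaluates to 101.956.
½[f(10) + f(42)] = ½[2.30259 + 3.73767] = 3.02013.
Running total after boundary: 104.976.
Order-1 term: 1/12 · (0.0238095 − 0.100000) = -0.00634921.
Running total after k=1: 104.970.
Order-2 term: −1/720 · (2.69949e-05 − 0.00200000) = 2.74028e-06.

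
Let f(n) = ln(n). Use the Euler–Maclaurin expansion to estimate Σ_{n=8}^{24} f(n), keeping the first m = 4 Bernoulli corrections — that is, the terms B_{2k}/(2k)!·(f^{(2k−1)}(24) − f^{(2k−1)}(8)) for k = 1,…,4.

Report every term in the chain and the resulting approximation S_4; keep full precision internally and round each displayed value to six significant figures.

S_4 ≈ 46.2596

Integral: ∫_8^24 ln(x) dx = 43.6378.
Boundary: ½(f(8) + f(24)) = ½(2.07944 + 3.17805) = 2.62875.
Integral + boundary = 46.2665.
Correction k=1: B_{2}/2! · (f^{(1)}(24) − f^{(1)}(8)) = 1/12 · (0.0416667 − 0.125000) = -0.00694444.
After k=1: 46.2596.
Correction k=2: B_{4}/4! · (f^{(3)}(24) − f^{(3)}(8)) = −1/720 · (0.000144676 − 0.00390625) = 5.22441e-06.
After k=2: 46.2596.
Correction k=3: B_{6}/6! · (f^{(5)}(24) − f^{(5)}(8)) = 1/30240 · (3.01408e-06 − 0.000732422) = -2.41206e-08.
After k=3: 46.2596.
Correction k=4: B_{8}/8! · (f^{(7)}(24) − f^{(7)}(8)) = −1/1209600 · (1.56983e-07 − 0.000343323) = 2.83702e-10.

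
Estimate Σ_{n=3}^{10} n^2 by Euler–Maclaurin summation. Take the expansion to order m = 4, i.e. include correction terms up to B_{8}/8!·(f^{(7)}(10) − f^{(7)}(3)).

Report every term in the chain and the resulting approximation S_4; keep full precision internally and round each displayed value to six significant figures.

Integral: ∫_3^10 x^2 dx = 324.333.
Boundary: ½(f(3) + f(10)) = ½(9.00000 + 100.000) = 54.5000.
Integral + boundary = 378.833.
Order-1 term: 1/12 · (20.0000 − 6.00000) = 1.16667.
Partial sum through k=1: 380.000.
Order-2 term: −1/720 · (0.00000 − 0.00000) = 0.00000.
Partial sum through k=2: 380.000.
Order-3 term: 1/30240 · (0.00000 − 0.00000) = 0.00000.
Partial sum through k=3: 380.000.
Order-4 term: −1/1209600 · (0.00000 − 0.00000) = 0.00000.

S_4 ≈ 380.000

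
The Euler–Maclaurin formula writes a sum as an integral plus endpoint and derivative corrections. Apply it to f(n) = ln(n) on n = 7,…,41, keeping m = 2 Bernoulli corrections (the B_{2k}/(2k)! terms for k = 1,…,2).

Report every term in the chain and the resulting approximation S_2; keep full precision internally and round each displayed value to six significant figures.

S_2 ≈ 107.455

The integral term ∫_7^41 ln(x) dx = 104.635.
½[f(7) + f(41)] = ½[1.94591 + 3.71357] = 2.82974.
So far: 107.465.
k=1: B_{2}/(2)! × [f^{(1)}(41) − f^{(1)}(7)] = 1/12 × (0.0243902 − 0.142857) = -0.00987224.
After k=1: 107.455.
k=2: B_{4}/(4)! × [f^{(3)}(41) − f^{(3)}(7)] = −1/720 × (2.90187e-05 − 0.00583090) = 8.05817e-06.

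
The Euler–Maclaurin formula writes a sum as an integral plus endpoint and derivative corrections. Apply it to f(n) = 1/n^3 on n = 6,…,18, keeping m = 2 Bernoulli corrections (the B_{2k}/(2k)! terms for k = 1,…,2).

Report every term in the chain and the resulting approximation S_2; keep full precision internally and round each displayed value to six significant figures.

The integral term ∫_6^18 1/x^3 dx = 0.0123457.
½[f(6) + f(18)] = ½[0.00462963 + 0.000171468] = 0.00240055.
So far: 0.0147462.
k=1: B_{2}/(2)! × [f^{(1)}(18) − f^{(1)}(6)] = 1/12 × (-2.85780e-05 − (-0.00231481)) = 0.000190520.
Partial sum through k=1: 0.0149367.
k=2: B_{4}/(4)! × [f^{(3)}(18) − f^{(3)}(6)] = −1/720 × (-1.76407e-06 − (-0.00128601)) = -1.78367e-06.

S_2 ≈ 0.0149350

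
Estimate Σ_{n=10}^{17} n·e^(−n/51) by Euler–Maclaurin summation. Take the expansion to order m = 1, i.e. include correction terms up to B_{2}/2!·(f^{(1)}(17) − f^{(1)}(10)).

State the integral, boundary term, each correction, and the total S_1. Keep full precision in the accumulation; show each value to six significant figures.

S_1 ≈ 82.3339

Integral: ∫_10^17 x·e^(−x/51) dx = 72.1489.
Boundary: ½(f(10) + f(17)) = ½(8.21948 + 12.1810) = 10.2003.
Integral + boundary = 82.3492.
k=1: B_{2}/(2)! × [f^{(1)}(17) − f^{(1)}(10)] = 1/12 × (0.477688 − 0.660782) = -0.0152578.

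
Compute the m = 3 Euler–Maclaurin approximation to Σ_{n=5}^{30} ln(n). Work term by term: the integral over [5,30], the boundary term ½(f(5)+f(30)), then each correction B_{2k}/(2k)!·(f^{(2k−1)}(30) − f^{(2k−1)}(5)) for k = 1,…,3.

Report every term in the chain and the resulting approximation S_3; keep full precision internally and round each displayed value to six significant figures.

S_3 ≈ 71.4802

The integral term ∫_5^30 ln(x) dx = 68.9887.
½[f(5) + f(30)] = ½[1.60944 + 3.40120] = 2.50532.
So far: 71.4940.
k=1: B_{2}/(2)! × [f^{(1)}(30) − f^{(1)}(5)] = 1/12 × (0.0333333 − 0.200000) = -0.0138889.
Running total after k=1: 71.4802.
k=2: B_{4}/(4)! × [f^{(3)}(30) − f^{(3)}(5)] = −1/720 × (7.40741e-05 − 0.0160000) = 2.21193e-05.
Running total after k=2: 71.4802.
k=3: B_{6}/(6)! × [f^{(5)}(30) − f^{(5)}(5)] = 1/30240 × (9.87654e-07 − 0.00768000) = -2.53936e-07.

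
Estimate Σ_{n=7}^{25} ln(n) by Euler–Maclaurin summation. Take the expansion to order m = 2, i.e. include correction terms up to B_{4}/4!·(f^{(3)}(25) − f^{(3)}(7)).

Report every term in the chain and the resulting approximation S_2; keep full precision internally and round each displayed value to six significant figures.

The integral term ∫_7^25 ln(x) dx = 48.8505.
½[f(7) + f(25)] = ½[1.94591 + 3.21888] = 2.58239.
Integral + boundary = 51.4329.
Correction k=1: B_{2}/2! · (f^{(1)}(25) − f^{(1)}(7)) = 1/12 · (0.0400000 − 0.142857) = -0.00857143.
After k=1: 51.4243.
Correction k=2: B_{4}/4! · (f^{(3)}(25) − f^{(3)}(7)) = −1/720 · (0.000128000 − 0.00583090) = 7.92070e-06.

S_2 ≈ 51.4244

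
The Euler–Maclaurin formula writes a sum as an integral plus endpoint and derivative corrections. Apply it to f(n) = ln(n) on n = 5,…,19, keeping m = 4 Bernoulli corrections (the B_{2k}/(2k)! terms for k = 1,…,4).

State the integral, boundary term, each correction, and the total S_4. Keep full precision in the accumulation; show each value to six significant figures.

S_4 ≈ 36.1618

The integral term ∫_5^19 ln(x) dx = 33.8972.
Endpoint term: (f(5) + f(19))/2 = (1.60944 + 2.94444)/2 = 2.27694.
So far: 36.1741.
Order-1 term: 1/12 · (0.0526316 − 0.200000) = -0.0122807.
Partial sum through k=1: 36.1618.
Order-2 term: −1/720 · (0.000291588 − 0.0160000) = 2.18172e-05.
Partial sum through k=2: 36.1618.
Order-3 term: 1/30240 · (9.69267e-06 − 0.00768000) = -2.53648e-07.
Partial sum through k=3: 36.1618.
Order-4 term: −1/1209600 · (8.05485e-07 − 0.00921600) = 7.61838e-09.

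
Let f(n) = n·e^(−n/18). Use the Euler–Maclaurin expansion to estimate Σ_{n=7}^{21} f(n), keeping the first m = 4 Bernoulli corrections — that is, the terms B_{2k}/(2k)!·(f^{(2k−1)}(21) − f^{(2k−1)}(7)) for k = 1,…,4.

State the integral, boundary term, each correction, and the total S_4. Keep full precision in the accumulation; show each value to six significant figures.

S_4 ≈ 92.0125

∫_7^21 x·e^(−x/18) dx evaluates to 86.4092.
Endpoint term: (f(7) + f(21))/2 = (4.74467 + 6.53947)/2 = 5.64207.
So far: 92.0513.
k=1: B_{2}/(2)! × [f^{(1)}(21) − f^{(1)}(7)] = 1/12 × (-0.0519005 − 0.414217) = -0.0388431.
Partial sum through k=1: 92.0125.
k=2: B_{4}/(4)! × [f^{(3)}(21) − f^{(3)}(7)] = −1/720 × (0.00176206 − 0.00546246) = 5.13945e-06.
Partial sum through k=2: 92.0125.
k=3: B_{6}/(6)! × [f^{(5)}(21) − f^{(5)}(7)] = 1/30240 × (1.13713e-05 − 2.97730e-05) = -6.08524e-10.
Partial sum through k=3: 92.0125.
k=4: B_{8}/(8)! × [f^{(7)}(21) − f^{(7)}(7)] = −1/1209600 × (5.34078e-08 − 1.31749e-07) = 6.47661e-14.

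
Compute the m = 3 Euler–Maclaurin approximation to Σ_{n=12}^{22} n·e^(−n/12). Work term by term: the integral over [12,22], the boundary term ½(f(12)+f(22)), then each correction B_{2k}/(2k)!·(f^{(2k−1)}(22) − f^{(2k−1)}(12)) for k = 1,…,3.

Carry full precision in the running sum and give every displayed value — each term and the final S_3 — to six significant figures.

The integral term ∫_12^22 x·e^(−x/12) dx = 40.7183.
½[f(12) + f(22)] = ½[4.41455 + 3.51735] = 3.96595.
Running total after boundary: 44.6843.
Order-1 term: 1/12 · (-0.133233 − 0.00000) = -0.0111028.
After k=1: 44.6732.
Order-2 term: −1/720 · (0.00129532 − 0.00510944) = 5.29738e-06.
After k=2: 44.6732.
Order-3 term: 1/30240 · (2.44158e-05 − 7.09644e-05) = -1.53931e-09.

S_3 ≈ 44.6732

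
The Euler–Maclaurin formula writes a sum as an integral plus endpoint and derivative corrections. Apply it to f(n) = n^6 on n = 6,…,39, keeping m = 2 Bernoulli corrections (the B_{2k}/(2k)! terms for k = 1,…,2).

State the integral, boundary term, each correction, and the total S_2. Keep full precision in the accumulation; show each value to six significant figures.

Integral: ∫_6^39 x^6 dx = 1.96044e+10.
½[f(6) + f(39)] = ½[46656.0 + 3.51874e+09] = 1.75940e+09.
So far: 2.13638e+10.
Order-1 term: 1/12 · (5.41345e+08 − 46656.0) = 4.51082e+07.
Partial sum through k=1: 2.14089e+10.
Order-2 term: −1/720 · (7.11828e+06 − 25920.0) = -9850.50.

S_2 ≈ 2.14089e+10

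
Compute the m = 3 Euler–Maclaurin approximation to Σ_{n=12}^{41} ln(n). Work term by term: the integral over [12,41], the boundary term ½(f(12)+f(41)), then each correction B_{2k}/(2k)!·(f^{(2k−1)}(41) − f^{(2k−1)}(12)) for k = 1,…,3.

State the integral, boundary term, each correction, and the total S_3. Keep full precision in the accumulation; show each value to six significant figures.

The integral term ∫_12^41 ln(x) dx = 93.4376.
Endpoint term: (f(12) + f(41))/2 = (2.48491 + 3.71357)/2 = 3.09924.
So far: 96.5368.
Correction k=1: B_{2}/2! · (f^{(1)}(41) − f^{(1)}(12)) = 1/12 · (0.0243902 − 0.0833333) = -0.00491192.
Running total after k=1: 96.5319.
Correction k=2: B_{4}/4! · (f^{(3)}(41) − f^{(3)}(12)) = −1/720 · (2.90187e-05 − 0.00115741) = 1.56721e-06.
Running total after k=2: 96.5319.
Correction k=3: B_{6}/6! · (f^{(5)}(41) − f^{(5)}(12)) = 1/30240 · (2.07153e-07 − 9.64506e-05) = -3.18265e-09.

S_3 ≈ 96.5319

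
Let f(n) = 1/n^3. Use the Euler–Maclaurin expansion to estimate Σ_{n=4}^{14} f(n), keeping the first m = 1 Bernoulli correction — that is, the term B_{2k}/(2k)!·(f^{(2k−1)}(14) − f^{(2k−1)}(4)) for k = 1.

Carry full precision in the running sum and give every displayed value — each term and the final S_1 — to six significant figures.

S_1 ≈ 0.0376638

The integral term ∫_4^14 1/x^3 dx = 0.0286990.
Boundary: ½(f(4) + f(14)) = ½(0.0156250 + 0.000364431) = 0.00799472.
Running total after boundary: 0.0366937.
Order-1 term: 1/12 · (-7.80925e-05 − (-0.0117188)) = 0.000970055.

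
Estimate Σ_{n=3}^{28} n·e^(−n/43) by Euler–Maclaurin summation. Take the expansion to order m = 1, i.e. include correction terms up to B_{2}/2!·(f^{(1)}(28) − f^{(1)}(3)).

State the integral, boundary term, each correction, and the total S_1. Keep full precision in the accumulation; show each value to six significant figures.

S_1 ≈ 261.392

The integral term ∫_3^28 x·e^(−x/43) dx = 252.750.
½[f(3) + f(28)] = ½[2.79783 + 14.6003] = 8.69906.
Integral + boundary = 261.449.
k=1: B_{2}/(2)! × [f^{(1)}(28) − f^{(1)}(3)] = 1/12 × (0.181897 − 0.867545) = -0.0571373.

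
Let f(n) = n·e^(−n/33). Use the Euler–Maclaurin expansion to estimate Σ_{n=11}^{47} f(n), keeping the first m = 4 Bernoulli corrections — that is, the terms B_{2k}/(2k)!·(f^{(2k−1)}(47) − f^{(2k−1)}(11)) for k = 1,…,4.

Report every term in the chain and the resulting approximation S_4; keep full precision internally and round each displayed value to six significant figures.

S_4 ≈ 414.529

∫_11^47 x·e^(−x/33) dx evaluates to 404.980.
Boundary: ½(f(11) + f(47)) = ½(7.88184 + 11.3125) = 9.59715.
So far: 414.577.
Correction k=1: B_{2}/2! · (f^{(1)}(47) − f^{(1)}(11)) = 1/12 · (-0.102111 − 0.477688) = -0.0483166.
Running total after k=1: 414.529.
Correction k=2: B_{4}/4! · (f^{(3)}(47) − f^{(3)}(11)) = −1/720 · (0.000348274 − 0.00175459) = 1.95322e-06.
Running total after k=2: 414.529.
Correction k=3: B_{6}/6! · (f^{(5)}(47) − f^{(5)}(11)) = 1/30240 · (7.25724e-07 − 2.81959e-06) = -6.92416e-11.
Running total after k=3: 414.529.
Correction k=4: B_{8}/8! · (f^{(7)}(47) − f^{(7)}(11)) = −1/1209600 · (1.03915e-09 − 3.69880e-09) = 2.19878e-15.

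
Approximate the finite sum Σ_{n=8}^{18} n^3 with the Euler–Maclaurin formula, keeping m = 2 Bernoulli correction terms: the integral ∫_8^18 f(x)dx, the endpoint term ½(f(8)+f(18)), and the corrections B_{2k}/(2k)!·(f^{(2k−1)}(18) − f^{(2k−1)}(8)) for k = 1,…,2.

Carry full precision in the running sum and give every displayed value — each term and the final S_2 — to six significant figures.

Integral: ∫_8^18 x^3 dx = 25220.0.
½[f(8) + f(18)] = ½[512.000 + 5832.00] = 3172.00.
Integral + boundary = 28392.0.
Correction k=1: B_{2}/2! · (f^{(1)}(18) − f^{(1)}(8)) = 1/12 · (972.000 − 192.000) = 65.0000.
Running total after k=1: 28457.0.
Correction k=2: B_{4}/4! · (f^{(3)}(18) − f^{(3)}(8)) = −1/720 · (6.00000 − 6.00000) = 0.00000.

S_2 ≈ 28457.0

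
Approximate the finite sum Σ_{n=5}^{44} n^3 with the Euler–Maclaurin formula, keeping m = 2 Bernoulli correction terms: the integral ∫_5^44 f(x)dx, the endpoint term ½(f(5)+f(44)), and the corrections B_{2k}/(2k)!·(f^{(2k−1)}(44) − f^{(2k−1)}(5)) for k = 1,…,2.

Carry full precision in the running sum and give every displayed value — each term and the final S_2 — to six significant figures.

S_2 ≈ 980000

Integral: ∫_5^44 x^3 dx = 936868.
Boundary: ½(f(5) + f(44)) = ½(125.000 + 85184.0) = 42654.5.
Running total after boundary: 979522.
Order-1 term: 1/12 · (5808.00 − 75.0000) = 477.750.
After k=1: 980000.
Order-2 term: −1/720 · (6.00000 − 6.00000) = 0.00000.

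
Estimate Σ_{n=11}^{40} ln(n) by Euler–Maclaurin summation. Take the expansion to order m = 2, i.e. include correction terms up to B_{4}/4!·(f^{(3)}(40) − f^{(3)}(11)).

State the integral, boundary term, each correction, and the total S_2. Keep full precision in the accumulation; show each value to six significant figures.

S_2 ≈ 95.2162

∫_11^40 ln(x) dx evaluates to 92.1783.
Boundary: ½(f(11) + f(40)) = ½(2.39790 + 3.68888) = 3.04339.
So far: 95.2217.
Correction k=1: B_{2}/2! · (f^{(1)}(40) − f^{(1)}(11)) = 1/12 · (0.0250000 − 0.0909091) = -0.00549242.
Running total after k=1: 95.2162.
Correction k=2: B_{4}/4! · (f^{(3)}(40) − f^{(3)}(11)) = −1/720 · (3.12500e-05 − 0.00150263) = 2.04358e-06.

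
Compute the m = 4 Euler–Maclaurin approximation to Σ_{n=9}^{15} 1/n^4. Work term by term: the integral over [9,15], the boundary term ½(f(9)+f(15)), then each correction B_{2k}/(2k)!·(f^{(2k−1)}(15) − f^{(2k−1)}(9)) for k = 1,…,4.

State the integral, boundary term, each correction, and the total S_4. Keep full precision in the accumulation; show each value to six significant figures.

Integral: ∫_9^15 1/x^4 dx = 0.000358482.
½[f(9) + f(15)] = ½[0.000152416 + 1.97531e-05] = 8.60844e-05.
So far: 0.000444566.
k=1: B_{2}/(2)! × [f^{(1)}(15) − f^{(1)}(9)] = 1/12 × (-5.26749e-06 − (-6.77404e-05)) = 5.20607e-06.
Running total after k=1: 0.000449772.
k=2: B_{4}/(4)! × [f^{(3)}(15) − f^{(3)}(9)] = −1/720 × (-7.02332e-07 − (-2.50890e-05)) = -3.38704e-08.
Running total after k=2: 0.000449739.
k=3: B_{6}/(6)! × [f^{(5)}(15) − f^{(5)}(9)] = 1/30240 × (-1.74803e-07 − (-1.73455e-05)) = 5.67814e-10.
Running total after k=3: 0.000449739.
k=4: B_{8}/(8)! × [f^{(7)}(15) − f^{(7)}(9)] = −1/1209600 × (-6.99210e-08 − (-1.92728e-05)) = -1.58754e-11.

S_4 ≈ 0.000449739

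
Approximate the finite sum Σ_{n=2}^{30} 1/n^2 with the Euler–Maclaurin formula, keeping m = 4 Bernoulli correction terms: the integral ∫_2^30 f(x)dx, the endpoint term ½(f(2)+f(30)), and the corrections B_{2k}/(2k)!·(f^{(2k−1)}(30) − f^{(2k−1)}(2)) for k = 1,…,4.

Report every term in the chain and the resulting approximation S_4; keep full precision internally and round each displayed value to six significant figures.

∫_2^30 1/x^2 dx evaluates to 0.466667.
½[f(2) + f(30)] = ½[0.250000 + 0.00111111] = 0.125556.
Running total after boundary: 0.592222.
Order-1 term: 1/12 · (-7.40741e-05 − (-0.250000)) = 0.0208272.
Partial sum through k=1: 0.613049.
Order-2 term: −1/720 · (-9.87654e-07 − (-0.750000)) = -0.00104167.
Partial sum through k=2: 0.612008.
Order-3 term: 1/30240 · (-3.29218e-08 − (-5.62500)) = 0.000186012.
Partial sum through k=3: 0.612194.
Order-4 term: −1/1209600 · (-2.04847e-09 − (-78.7500)) = -6.51042e-05.

S_4 ≈ 0.612129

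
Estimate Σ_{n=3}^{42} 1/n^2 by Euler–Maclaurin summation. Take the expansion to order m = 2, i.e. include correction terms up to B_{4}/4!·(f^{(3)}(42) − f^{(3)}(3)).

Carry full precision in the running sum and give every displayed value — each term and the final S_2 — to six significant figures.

S_2 ≈ 0.371396

The integral term ∫_3^42 1/x^2 dx = 0.309524.
½[f(3) + f(42)] = ½[0.111111 + 0.000566893] = 0.0558390.
So far: 0.365363.
Correction k=1: B_{2}/2! · (f^{(1)}(42) − f^{(1)}(3)) = 1/12 · (-2.69949e-05 − (-0.0740741)) = 0.00617059.
Running total after k=1: 0.371533.
Correction k=2: B_{4}/4! · (f^{(3)}(42) − f^{(3)}(3)) = −1/720 · (-1.83639e-07 − (-0.0987654)) = -0.000137174.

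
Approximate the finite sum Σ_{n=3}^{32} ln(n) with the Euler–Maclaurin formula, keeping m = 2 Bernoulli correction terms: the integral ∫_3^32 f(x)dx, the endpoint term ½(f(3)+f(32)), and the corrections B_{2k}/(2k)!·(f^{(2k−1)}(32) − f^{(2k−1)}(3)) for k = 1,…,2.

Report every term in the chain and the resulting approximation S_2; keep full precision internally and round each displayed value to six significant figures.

The integral term ∫_3^32 ln(x) dx = 78.6077.
Endpoint term: (f(3) + f(32))/2 = (1.09861 + 3.46574)/2 = 2.28217.
Integral + boundary = 80.8899.
Correction k=1: B_{2}/2! · (f^{(1)}(32) − f^{(1)}(3)) = 1/12 · (0.0312500 − 0.333333) = -0.0251736.
After k=1: 80.8647.
Correction k=2: B_{4}/4! · (f^{(3)}(32) − f^{(3)}(3)) = −1/720 · (6.10352e-05 − 0.0740741) = 0.000102796.

S_2 ≈ 80.8648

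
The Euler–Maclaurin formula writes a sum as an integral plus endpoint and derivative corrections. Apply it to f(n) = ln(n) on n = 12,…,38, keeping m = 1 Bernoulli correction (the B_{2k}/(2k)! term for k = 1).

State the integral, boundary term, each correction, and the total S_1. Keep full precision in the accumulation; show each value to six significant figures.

S_1 ≈ 85.4659

∫_12^38 ln(x) dx evaluates to 82.4094.
Endpoint term: (f(12) + f(38))/2 = (2.48491 + 3.63759)/2 = 3.06125.
Running total after boundary: 85.4706.
Order-1 term: 1/12 · (0.0263158 − 0.0833333) = -0.00475146.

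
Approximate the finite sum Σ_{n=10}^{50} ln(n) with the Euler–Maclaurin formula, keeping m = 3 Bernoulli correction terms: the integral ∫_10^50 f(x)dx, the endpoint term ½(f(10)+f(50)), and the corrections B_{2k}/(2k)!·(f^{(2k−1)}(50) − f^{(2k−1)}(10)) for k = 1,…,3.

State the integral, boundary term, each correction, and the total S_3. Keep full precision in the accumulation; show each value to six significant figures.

S_3 ≈ 135.676

Integral: ∫_10^50 ln(x) dx = 132.575.
Endpoint term: (f(10) + f(50))/2 = (2.30259 + 3.91202)/2 = 3.10730.
Running total after boundary: 135.683.
Order-1 term: 1/12 · (0.0200000 − 0.100000) = -0.00666667.
After k=1: 135.676.
Order-2 term: −1/720 · (1.60000e-05 − 0.00200000) = 2.75556e-06.
After k=2: 135.676.
Order-3 term: 1/30240 · (7.68000e-08 − 0.000240000) = -7.93397e-09.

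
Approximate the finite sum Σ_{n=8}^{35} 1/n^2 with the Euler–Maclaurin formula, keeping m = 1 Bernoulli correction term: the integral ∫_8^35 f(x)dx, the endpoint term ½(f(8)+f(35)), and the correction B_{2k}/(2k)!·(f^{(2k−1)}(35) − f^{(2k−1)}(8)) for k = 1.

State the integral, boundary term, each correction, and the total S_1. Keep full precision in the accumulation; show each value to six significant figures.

The integral term ∫_8^35 1/x^2 dx = 0.0964286.
Boundary: ½(f(8) + f(35)) = ½(0.0156250 + 0.000816327) = 0.00822066.
Integral + boundary = 0.104649.
Order-1 term: 1/12 · (-4.66472e-05 − (-0.00390625)) = 0.000321634.

S_1 ≈ 0.104971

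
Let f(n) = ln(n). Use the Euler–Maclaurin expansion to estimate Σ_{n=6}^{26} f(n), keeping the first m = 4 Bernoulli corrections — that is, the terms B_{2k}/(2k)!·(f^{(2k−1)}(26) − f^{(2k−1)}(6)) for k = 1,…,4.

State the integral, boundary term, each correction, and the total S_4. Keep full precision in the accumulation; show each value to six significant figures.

S_4 ≈ 56.4742

The integral term ∫_6^26 ln(x) dx = 53.9600.
Boundary: ½(f(6) + f(26)) = ½(1.79176 + 3.25810) = 2.52493.
So far: 56.4849.
Order-1 term: 1/12 · (0.0384615 − 0.166667) = -0.0106838.
After k=1: 56.4742.
Order-2 term: −1/720 · (0.000113792 − 0.00925926) = 1.27020e-05.
After k=2: 56.4742.
Order-3 term: 1/30240 · (2.01997e-06 − 0.00308642) = -1.01997e-07.
After k=3: 56.4742.
Order-4 term: −1/1209600 · (8.96436e-08 − 0.00257202) = 2.12626e-09.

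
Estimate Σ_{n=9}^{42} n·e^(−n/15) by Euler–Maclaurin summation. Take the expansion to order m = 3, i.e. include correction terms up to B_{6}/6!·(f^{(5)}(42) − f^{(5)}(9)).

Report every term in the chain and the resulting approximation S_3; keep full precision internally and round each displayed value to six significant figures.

S_3 ≈ 149.299

∫_9^42 x·e^(−x/15) dx evaluates to 145.580.
Boundary: ½(f(9) + f(42)) = ½(4.93930 + 2.55402) = 3.74666.
Running total after boundary: 149.326.
Correction k=1: B_{2}/2! · (f^{(1)}(42) − f^{(1)}(9)) = 1/12 · (-0.109458 − 0.219525) = -0.0274152.
After k=1: 149.299.
Correction k=2: B_{4}/4! · (f^{(3)}(42) − f^{(3)}(9)) = −1/720 · (5.40534e-05 − 0.00585399) = 8.05547e-06.
After k=2: 149.299.
Correction k=3: B_{6}/6! · (f^{(5)}(42) − f^{(5)}(9)) = 1/30240 · (2.64261e-06 − 4.76992e-05) = -1.48997e-09.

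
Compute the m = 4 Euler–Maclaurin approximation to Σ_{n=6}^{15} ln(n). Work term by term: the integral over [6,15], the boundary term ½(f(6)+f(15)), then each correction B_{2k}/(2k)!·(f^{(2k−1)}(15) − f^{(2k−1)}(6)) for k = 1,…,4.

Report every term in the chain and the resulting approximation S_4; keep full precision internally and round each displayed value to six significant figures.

The integral term ∫_6^15 ln(x) dx = 20.8702.
½[f(6) + f(15)] = ½[1.79176 + 2.70805] = 2.24990.
So far: 23.1201.
Order-1 term: 1/12 · (0.0666667 − 0.166667) = -0.00833333.
Running total after k=1: 23.1118.
Order-2 term: −1/720 · (0.000592593 − 0.00925926) = 1.20370e-05.
Running total after k=2: 23.1118.
Order-3 term: 1/30240 · (3.16049e-05 − 0.00308642) = -1.01019e-07.
Running total after k=3: 23.1118.
Order-4 term: −1/1209600 · (4.21399e-06 − 0.00257202) = 2.12285e-09.

S_4 ≈ 23.1118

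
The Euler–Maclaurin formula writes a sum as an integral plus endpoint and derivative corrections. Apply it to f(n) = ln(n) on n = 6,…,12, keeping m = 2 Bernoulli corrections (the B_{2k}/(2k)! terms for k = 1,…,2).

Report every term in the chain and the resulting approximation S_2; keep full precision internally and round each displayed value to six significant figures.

S_2 ≈ 15.1997

The integral term ∫_6^12 ln(x) dx = 13.0683.
Boundary: ½(f(6) + f(12)) = ½(1.79176 + 2.48491) = 2.13833.
Integral + boundary = 15.2067.
Correction k=1: B_{2}/2! · (f^{(1)}(12) − f^{(1)}(6)) = 1/12 · (0.0833333 − 0.166667) = -0.00694444.
Running total after k=1: 15.1997.
Correction k=2: B_{4}/4! · (f^{(3)}(12) − f^{(3)}(6)) = −1/720 · (0.00115741 − 0.00925926) = 1.12526e-05.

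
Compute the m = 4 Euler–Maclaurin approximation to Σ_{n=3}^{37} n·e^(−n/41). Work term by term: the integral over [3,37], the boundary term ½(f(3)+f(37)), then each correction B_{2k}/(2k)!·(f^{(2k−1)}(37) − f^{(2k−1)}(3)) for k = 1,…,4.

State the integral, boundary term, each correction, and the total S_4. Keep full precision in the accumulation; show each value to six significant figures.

S_4 ≈ 388.500

∫_3^37 x·e^(−x/41) dx evaluates to 379.671.
Endpoint term: (f(3) + f(37))/2 = (2.78833 + 15.0064)/2 = 8.89738.
Integral + boundary = 388.569.
k=1: B_{2}/(2)! × [f^{(1)}(37) − f^{(1)}(3)] = 1/12 × (0.0395687 − 0.861434) = -0.0684888.
Running total after k=1: 388.500.
k=2: B_{4}/(4)! × [f^{(3)}(37) − f^{(3)}(3)] = −1/720 × (0.000506084 − 0.00161827) = 1.54471e-06.
Running total after k=2: 388.500.
k=3: B_{6}/(6)! × [f^{(5)}(37) − f^{(5)}(3)] = 1/30240 × (5.88120e-07 − 1.62052e-06) = -3.41402e-11.
Running total after k=3: 388.500.
k=4: B_{8}/(8)! × [f^{(7)}(37) − f^{(7)}(3)] = −1/1209600 × (5.20629e-10 − 1.35536e-09) = 6.90086e-16.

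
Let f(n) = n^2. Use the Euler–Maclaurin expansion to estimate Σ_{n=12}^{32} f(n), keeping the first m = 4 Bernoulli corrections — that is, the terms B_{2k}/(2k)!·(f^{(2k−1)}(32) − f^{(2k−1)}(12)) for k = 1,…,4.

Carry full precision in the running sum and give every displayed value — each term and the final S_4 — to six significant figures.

Integral: ∫_12^32 x^2 dx = 10346.7.
Endpoint term: (f(12) + f(32))/2 = (144.000 + 1024.00)/2 = 584.000.
Integral + boundary = 10930.7.
k=1: B_{2}/(2)! × [f^{(1)}(32) − f^{(1)}(12)] = 1/12 × (64.0000 − 24.0000) = 3.33333.
After k=1: 10934.0.
k=2: B_{4}/(4)! × [f^{(3)}(32) − f^{(3)}(12)] = −1/720 × (0.00000 − 0.00000) = 0.00000.
After k=2: 10934.0.
k=3: B_{6}/(6)! × [f^{(5)}(32) − f^{(5)}(12)] = 1/30240 × (0.00000 − 0.00000) = 0.00000.
After k=3: 10934.0.
k=4: B_{8}/(8)! × [f^{(7)}(32) − f^{(7)}(12)] = −1/1209600 × (0.00000 − 0.00000) = 0.00000.

S_4 ≈ 10934.0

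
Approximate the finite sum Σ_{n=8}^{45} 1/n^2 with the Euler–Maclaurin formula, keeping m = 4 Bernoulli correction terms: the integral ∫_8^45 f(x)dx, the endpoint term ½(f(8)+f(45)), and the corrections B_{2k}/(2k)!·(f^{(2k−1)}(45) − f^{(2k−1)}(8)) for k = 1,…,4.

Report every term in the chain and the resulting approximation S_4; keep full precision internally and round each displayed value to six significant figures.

∫_8^45 1/x^2 dx evaluates to 0.102778.
½[f(8) + f(45)] = ½[0.0156250 + 0.000493827] = 0.00805941.
So far: 0.110837.
k=1: B_{2}/(2)! × [f^{(1)}(45) − f^{(1)}(8)] = 1/12 × (-2.19479e-05 − (-0.00390625)) = 0.000323692.
Partial sum through k=1: 0.111161.
k=2: B_{4}/(4)! × [f^{(3)}(45) − f^{(3)}(8)] = −1/720 × (-1.30061e-07 − (-0.000732422)) = -1.01707e-06.
Partial sum through k=2: 0.111160.
k=3: B_{6}/(6)! × [f^{(5)}(45) − f^{(5)}(8)] = 1/30240 × (-1.92684e-09 − (-0.000343323)) = 1.13532e-08.
Partial sum through k=3: 0.111160.
k=4: B_{8}/(8)! × [f^{(7)}(45) − f^{(7)}(8)] = −1/1209600 × (-5.32854e-11 − (-0.000300407)) = -2.48353e-10.

S_4 ≈ 0.111160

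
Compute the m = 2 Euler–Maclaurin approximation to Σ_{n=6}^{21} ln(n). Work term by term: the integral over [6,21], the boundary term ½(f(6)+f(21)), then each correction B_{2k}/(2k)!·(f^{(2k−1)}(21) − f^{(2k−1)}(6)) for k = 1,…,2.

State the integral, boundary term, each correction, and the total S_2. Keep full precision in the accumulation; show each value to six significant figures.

S_2 ≈ 40.5926

∫_6^21 ln(x) dx evaluates to 38.1844.
Boundary: ½(f(6) + f(21)) = ½(1.79176 + 3.04452) = 2.41814.
Running total after boundary: 40.6026.
k=1: B_{2}/(2)! × [f^{(1)}(21) − f^{(1)}(6)] = 1/12 × (0.0476190 − 0.166667) = -0.00992063.
After k=1: 40.5926.
k=2: B_{4}/(4)! × [f^{(3)}(21) − f^{(3)}(6)] = −1/720 × (0.000215959 − 0.00925926) = 1.25601e-05.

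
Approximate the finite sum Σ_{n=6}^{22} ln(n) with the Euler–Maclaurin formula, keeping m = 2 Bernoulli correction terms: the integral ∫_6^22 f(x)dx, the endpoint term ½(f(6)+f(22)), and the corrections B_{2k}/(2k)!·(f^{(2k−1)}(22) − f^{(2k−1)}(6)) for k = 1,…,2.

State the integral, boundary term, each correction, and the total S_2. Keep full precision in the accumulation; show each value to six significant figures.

S_2 ≈ 43.6837

Integral: ∫_6^22 ln(x) dx = 41.2524.
Endpoint term: (f(6) + f(22))/2 = (1.79176 + 3.09104)/2 = 2.44140.
Integral + boundary = 43.6938.
Order-1 term: 1/12 · (0.0454545 − 0.166667) = -0.0101010.
Partial sum through k=1: 43.6837.
Order-2 term: −1/720 · (0.000187829 − 0.00925926) = 1.25992e-05.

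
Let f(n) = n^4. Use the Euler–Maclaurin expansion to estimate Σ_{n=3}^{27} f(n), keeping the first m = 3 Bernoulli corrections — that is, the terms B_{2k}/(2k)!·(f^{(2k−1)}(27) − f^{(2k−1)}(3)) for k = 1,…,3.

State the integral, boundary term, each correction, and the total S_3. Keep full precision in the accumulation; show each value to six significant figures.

S_3 ≈ 3.14204e+06

The integral term ∫_3^27 x^4 dx = 2.86973e+06.
Boundary: ½(f(3) + f(27)) = ½(81.0000 + 531441) = 265761.
Running total after boundary: 3.13549e+06.
k=1: B_{2}/(2)! × [f^{(1)}(27) − f^{(1)}(3)] = 1/12 × (78732.0 − 108.000) = 6552.00.
Partial sum through k=1: 3.14205e+06.
k=2: B_{4}/(4)! × [f^{(3)}(27) − f^{(3)}(3)] = −1/720 × (648.000 − 72.0000) = -0.800000.
Partial sum through k=2: 3.14204e+06.
k=3: B_{6}/(6)! × [f^{(5)}(27) − f^{(5)}(3)] = 1/30240 × (0.00000 − 0.00000) = 0.00000.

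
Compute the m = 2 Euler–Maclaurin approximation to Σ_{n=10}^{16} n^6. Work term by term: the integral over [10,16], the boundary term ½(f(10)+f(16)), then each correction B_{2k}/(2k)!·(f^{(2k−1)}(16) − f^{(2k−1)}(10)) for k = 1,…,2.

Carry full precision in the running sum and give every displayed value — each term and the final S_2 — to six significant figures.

S_2 ≈ 4.62817e+07

The integral term ∫_10^16 x^6 dx = 3.69194e+07.
½[f(10) + f(16)] = ½[1.00000e+06 + 1.67772e+07] = 8.88861e+06.
So far: 4.58080e+07.
Order-1 term: 1/12 · (6.29146e+06 − 600000) = 474288.
Partial sum through k=1: 4.62822e+07.
Order-2 term: −1/720 · (491520 − 120000) = -516.000.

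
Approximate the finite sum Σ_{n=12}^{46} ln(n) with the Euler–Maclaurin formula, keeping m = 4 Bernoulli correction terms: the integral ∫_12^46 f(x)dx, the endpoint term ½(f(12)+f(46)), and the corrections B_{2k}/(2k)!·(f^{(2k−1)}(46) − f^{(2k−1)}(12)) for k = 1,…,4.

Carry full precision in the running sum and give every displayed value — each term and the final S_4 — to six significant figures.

∫_12^46 ln(x) dx evaluates to 112.299.
½[f(12) + f(46)] = ½[2.48491 + 3.82864] = 3.15677.
So far: 115.455.
k=1: B_{2}/(2)! × [f^{(1)}(46) − f^{(1)}(12)] = 1/12 × (0.0217391 − 0.0833333) = -0.00513285.
Running total after k=1: 115.450.
k=2: B_{4}/(4)! × [f^{(3)}(46) − f^{(3)}(12)] = −1/720 × (2.05474e-05 − 0.00115741) = 1.57897e-06.
Running total after k=2: 115.450.
k=3: B_{6}/(6)! × [f^{(5)}(46) − f^{(5)}(12)] = 1/30240 × (1.16526e-07 − 9.64506e-05) = -3.18565e-09.
Running total after k=3: 115.450.
k=4: B_{8}/(8)! × [f^{(7)}(46) − f^{(7)}(12)] = −1/1209600 × (1.65207e-09 − 2.00939e-05) = 1.66106e-11.

S_4 ≈ 115.450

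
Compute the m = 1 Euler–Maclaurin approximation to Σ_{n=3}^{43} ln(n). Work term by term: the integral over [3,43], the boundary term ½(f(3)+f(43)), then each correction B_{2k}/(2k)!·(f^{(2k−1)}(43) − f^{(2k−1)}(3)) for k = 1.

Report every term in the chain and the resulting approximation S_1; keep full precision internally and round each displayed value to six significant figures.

S_1 ≈ 120.840

Integral: ∫_3^43 ln(x) dx = 118.436.
Boundary: ½(f(3) + f(43)) = ½(1.09861 + 3.76120) = 2.42991.
Running total after boundary: 120.866.
Correction k=1: B_{2}/2! · (f^{(1)}(43) − f^{(1)}(3)) = 1/12 · (0.0232558 − 0.333333) = -0.0258398.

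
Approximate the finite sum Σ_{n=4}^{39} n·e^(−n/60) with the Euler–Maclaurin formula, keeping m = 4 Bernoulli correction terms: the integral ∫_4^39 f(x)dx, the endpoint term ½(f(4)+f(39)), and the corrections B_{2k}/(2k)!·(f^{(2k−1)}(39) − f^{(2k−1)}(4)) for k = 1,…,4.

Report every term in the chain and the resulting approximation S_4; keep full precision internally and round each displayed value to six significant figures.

Integral: ∫_4^39 x·e^(−x/60) dx = 491.395.
½[f(4) + f(39)] = ½[3.74203 + 20.3598] = 12.0509.
Integral + boundary = 503.446.
Order-1 term: 1/12 · (0.182716 − 0.873140) = -0.0575353.
Running total after k=1: 503.388.
Order-2 term: −1/720 · (0.000340780 − 0.000762265) = 5.85396e-07.
Running total after k=2: 503.388.
Order-3 term: 1/30240 · (1.75224e-07 − 3.56109e-07) = -5.98164e-12.
Running total after k=3: 503.388.
Order-4 term: −1/1209600 · (7.10518e-11 − 1.39021e-10) = 5.61918e-17.

S_4 ≈ 503.388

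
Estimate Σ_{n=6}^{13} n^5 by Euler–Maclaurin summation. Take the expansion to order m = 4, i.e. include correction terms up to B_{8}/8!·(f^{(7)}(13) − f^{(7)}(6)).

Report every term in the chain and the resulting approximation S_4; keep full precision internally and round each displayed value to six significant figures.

∫_6^13 x^5 dx evaluates to 796692.
Endpoint term: (f(6) + f(13))/2 = (7776.00 + 371293)/2 = 189534.
Running total after boundary: 986227.
k=1: B_{2}/(2)! × [f^{(1)}(13) − f^{(1)}(6)] = 1/12 × (142805 − 6480.00) = 11360.4.
Running total after k=1: 997587.
k=2: B_{4}/(4)! × [f^{(3)}(13) − f^{(3)}(6)] = −1/720 × (10140.0 − 2160.00) = -11.0833.
Running total after k=2: 997576.
k=3: B_{6}/(6)! × [f^{(5)}(13) − f^{(5)}(6)] = 1/30240 × (120.000 − 120.000) = 0.00000.
Running total after k=3: 997576.
k=4: B_{8}/(8)! × [f^{(7)}(13) − f^{(7)}(6)] = −1/1209600 × (0.00000 − 0.00000) = 0.00000.

S_4 ≈ 997576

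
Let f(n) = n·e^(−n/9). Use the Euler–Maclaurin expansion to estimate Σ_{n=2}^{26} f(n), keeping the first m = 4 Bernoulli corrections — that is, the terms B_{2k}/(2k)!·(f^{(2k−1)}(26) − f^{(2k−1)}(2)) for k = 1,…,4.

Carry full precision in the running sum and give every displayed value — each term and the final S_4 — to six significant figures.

S_4 ≈ 63.2104

∫_2^26 x·e^(−x/9) dx evaluates to 61.7470.
Boundary: ½(f(2) + f(26)) = ½(1.60147 + 1.44659) = 1.52403.
Running total after boundary: 63.2711.
Order-1 term: 1/12 · (-0.105094 − 0.622796) = -0.0606575.
Running total after k=1: 63.2104.
Order-2 term: −1/720 · (7.63210e-05 − 0.0274601) = 3.80331e-05.
Running total after k=2: 63.2104.
Order-3 term: 1/30240 · (1.79025e-05 − 0.000583104) = -1.86905e-08.
Running total after k=3: 63.2104.
Order-4 term: −1/1209600 · (4.30403e-07 − 1.02123e-05) = 8.08686e-12.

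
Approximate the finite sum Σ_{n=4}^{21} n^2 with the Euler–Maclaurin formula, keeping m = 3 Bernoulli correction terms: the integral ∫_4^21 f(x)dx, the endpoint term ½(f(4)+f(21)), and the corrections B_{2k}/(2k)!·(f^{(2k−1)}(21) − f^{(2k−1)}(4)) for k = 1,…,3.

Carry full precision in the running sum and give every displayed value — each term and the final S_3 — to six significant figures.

The integral term ∫_4^21 x^2 dx = 3065.67.
½[f(4) + f(21)] = ½[16.0000 + 441.000] = 228.500.
So far: 3294.17.
k=1: B_{2}/(2)! × [f^{(1)}(21) − f^{(1)}(4)] = 1/12 × (42.0000 − 8.00000) = 2.83333.
Partial sum through k=1: 3297.00.
k=2: B_{4}/(4)! × [f^{(3)}(21) − f^{(3)}(4)] = −1/720 × (0.00000 − 0.00000) = 0.00000.
Partial sum through k=2: 3297.00.
k=3: B_{6}/(6)! × [f^{(5)}(21) − f^{(5)}(4)] = 1/30240 × (0.00000 − 0.00000) = 0.00000.

S_3 ≈ 3297.00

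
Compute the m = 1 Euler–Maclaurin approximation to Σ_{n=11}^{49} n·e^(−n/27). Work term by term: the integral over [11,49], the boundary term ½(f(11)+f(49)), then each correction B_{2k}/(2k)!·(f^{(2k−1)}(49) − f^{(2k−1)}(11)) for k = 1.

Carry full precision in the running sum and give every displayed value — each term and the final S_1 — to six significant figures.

The integral term ∫_11^49 x·e^(−x/27) dx = 348.467.
½[f(11) + f(49)] = ½[7.31910 + 7.98054] = 7.64982.
Running total after boundary: 356.117.
Order-1 term: 1/12 · (-0.132707 − 0.394295) = -0.0439169.

S_1 ≈ 356.073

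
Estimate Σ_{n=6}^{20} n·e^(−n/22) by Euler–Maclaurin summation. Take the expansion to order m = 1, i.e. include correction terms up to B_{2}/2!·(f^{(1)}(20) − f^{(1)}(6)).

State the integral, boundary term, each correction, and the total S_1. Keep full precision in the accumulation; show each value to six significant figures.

S_1 ≈ 102.960

Integral: ∫_6^20 x·e^(−x/22) dx = 96.6904.
Endpoint term: (f(6) + f(20))/2 = (4.56780 + 8.05781)/2 = 6.31280.
Running total after boundary: 103.003.
Correction k=1: B_{2}/2! · (f^{(1)}(20) − f^{(1)}(6)) = 1/12 · (0.0366264 − 0.553673) = -0.0430872.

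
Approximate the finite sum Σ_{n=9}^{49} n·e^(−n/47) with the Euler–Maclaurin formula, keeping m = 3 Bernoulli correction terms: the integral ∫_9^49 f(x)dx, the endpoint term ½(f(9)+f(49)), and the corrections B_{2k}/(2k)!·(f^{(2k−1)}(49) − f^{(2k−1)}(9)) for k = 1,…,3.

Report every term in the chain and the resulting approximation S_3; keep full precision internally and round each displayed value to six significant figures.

S_3 ≈ 594.893

The integral term ∫_9^49 x·e^(−x/47) dx = 582.596.
Endpoint term: (f(9) + f(49))/2 = (7.43156 + 17.2751)/2 = 12.3533.
So far: 594.950.
Correction k=1: B_{2}/2! · (f^{(1)}(49) − f^{(1)}(9)) = 1/12 · (-0.0150023 − 0.667610) = -0.0568844.
Partial sum through k=1: 594.893.
Correction k=2: B_{4}/4! · (f^{(3)}(49) − f^{(3)}(9)) = −1/720 · (0.000312406 − 0.00104983) = 1.02420e-06.
Partial sum through k=2: 594.893.
Correction k=3: B_{6}/6! · (f^{(5)}(49) − f^{(5)}(9)) = 1/30240 · (2.85923e-07 − 8.13685e-07) = -1.74525e-11.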